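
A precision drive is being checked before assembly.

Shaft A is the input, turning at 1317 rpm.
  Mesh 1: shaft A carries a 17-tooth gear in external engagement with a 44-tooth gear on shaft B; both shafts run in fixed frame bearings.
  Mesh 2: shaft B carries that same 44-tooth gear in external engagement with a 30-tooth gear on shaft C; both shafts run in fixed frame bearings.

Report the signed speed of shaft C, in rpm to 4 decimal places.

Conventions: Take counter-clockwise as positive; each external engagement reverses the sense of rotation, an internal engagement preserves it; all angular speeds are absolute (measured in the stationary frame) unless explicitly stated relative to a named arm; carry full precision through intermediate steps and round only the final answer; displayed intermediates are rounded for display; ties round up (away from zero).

topology: fixed-axis compound train — 2 meshes, A→C
mesh 1 [17T→44T]: ω = 1317.0000×17/44 = 508.8409 rpm, sense flips to −
mesh 2 [44T→30T]: ω = 508.8409×44/30 = 746.3000 rpm, sense flips to +
signed output speed = +746.3000 rpm

+746.3000 rpm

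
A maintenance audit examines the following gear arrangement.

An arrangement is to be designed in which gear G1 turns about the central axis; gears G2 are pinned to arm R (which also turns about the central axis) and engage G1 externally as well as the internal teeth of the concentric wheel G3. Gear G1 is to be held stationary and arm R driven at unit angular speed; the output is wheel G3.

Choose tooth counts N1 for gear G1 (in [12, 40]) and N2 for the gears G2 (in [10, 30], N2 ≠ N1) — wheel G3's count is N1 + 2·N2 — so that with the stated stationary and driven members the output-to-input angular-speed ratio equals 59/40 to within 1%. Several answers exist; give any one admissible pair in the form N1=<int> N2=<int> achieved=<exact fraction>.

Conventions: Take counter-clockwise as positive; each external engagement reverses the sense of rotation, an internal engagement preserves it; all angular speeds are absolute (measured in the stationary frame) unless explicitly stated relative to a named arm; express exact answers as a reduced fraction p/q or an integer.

N1=38 N2=21 achieved=59/40

topology: planetary set — design target 59/40, arm = carrier (Willis)
Willis with ω_sun = 0: ω_ring/ω_arm = (N1+N3)/N3; set equal to 59/40  ⇒  N3/N1 = 1/(59/40 − 1) = 40/19
N3 = N1 + 2·N2  ⇒  N2/N1 = (N3/N1 − 1)/2 = (40/19 − 1)/2 = 21/38
smallest multiple with N1 ≥ 12 and N2 ≥ 10: k = 1  ⇒  N1 = 1·38 = 38, N2 = 1·21 = 21 (N1 ≤ 40, N2 ≤ 30, N2 ≠ N1 ✓), N3 = 38 + 2·21 = 80
check: (N1+N3)/N3 with N1 = 38, N3 = 80 gives 59/40; |achieved − target| = 0 ≤ 59/4000 ✓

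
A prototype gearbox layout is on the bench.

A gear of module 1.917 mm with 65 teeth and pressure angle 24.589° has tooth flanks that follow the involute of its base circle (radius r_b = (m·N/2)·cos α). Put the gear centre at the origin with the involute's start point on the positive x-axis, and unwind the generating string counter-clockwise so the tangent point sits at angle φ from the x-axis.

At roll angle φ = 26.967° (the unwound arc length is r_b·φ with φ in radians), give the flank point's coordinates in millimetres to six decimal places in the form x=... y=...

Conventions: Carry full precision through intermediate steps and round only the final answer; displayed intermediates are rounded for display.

topology: single-mesh involute geometry — m = 1.917, N = 65
pitch radius r_p = m·N/2 = 1.917·65/2 = 62.302500
base radius r_b = r_p·cos α = 62.302500·cos 24.589° = 56.652661
roll angle φ = 26.967° = 0.47066294 rad
x = r_b·(cos φ + φ·sin φ) = 62.584352
y = r_b·(sin φ − φ·cos φ) = 1.925652

x=62.584352 y=1.925652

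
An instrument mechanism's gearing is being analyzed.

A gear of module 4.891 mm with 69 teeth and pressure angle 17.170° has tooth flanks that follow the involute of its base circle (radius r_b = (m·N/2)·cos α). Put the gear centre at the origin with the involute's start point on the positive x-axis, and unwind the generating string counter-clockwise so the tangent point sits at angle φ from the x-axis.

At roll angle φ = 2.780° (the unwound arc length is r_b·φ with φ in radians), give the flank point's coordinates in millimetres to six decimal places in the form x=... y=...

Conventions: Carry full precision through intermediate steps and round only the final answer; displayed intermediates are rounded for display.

x=161.408957 y=0.006137

topology: single-mesh involute geometry — m = 4.891, N = 69
pitch radius r_p = m·N/2 = 4.891·69/2 = 168.739500
base radius r_b = r_p·cos α = 168.739500·cos 17.170° = 161.219297
roll angle φ = 2.780° = 0.04852015 rad
x = r_b·(cos φ + φ·sin φ) = 161.408957
y = r_b·(sin φ − φ·cos φ) = 0.006137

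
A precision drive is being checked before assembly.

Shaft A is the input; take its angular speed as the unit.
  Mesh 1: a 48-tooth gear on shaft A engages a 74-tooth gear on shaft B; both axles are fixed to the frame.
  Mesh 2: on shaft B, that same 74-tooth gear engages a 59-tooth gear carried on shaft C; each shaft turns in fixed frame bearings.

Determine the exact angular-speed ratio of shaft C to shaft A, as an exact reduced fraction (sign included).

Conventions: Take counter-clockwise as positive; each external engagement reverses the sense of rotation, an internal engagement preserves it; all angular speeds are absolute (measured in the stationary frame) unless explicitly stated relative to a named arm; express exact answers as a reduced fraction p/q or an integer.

48/59

class = fixed-axis compound train [2 meshes; 2 ratios multiply, 2 sense flips]
mesh 1 [48T→74T]: running ratio 24/37, sense −
mesh 2 [74T→59T]: running ratio 48/59, sense +
ω_out/ω_in = 48/59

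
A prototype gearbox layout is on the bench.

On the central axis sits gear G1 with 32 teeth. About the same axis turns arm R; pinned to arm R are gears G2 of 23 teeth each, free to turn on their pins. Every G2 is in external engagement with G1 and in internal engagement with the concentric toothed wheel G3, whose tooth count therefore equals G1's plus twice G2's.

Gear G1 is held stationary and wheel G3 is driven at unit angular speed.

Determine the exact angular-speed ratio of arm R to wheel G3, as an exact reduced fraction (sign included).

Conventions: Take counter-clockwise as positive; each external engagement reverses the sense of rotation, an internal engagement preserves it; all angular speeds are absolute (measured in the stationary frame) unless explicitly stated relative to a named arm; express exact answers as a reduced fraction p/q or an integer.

recognized (axles ride arm R): planetary set, 32/23/78 teeth
ring teeth: 32 + 2·23 = 78
32(ω_sun−ω_arm) = −78(ω_ring−ω_arm),  ω_sun = 0, ω_ring = 1
32(0−ω_arm) = −78(1−ω_arm)  ⇒  110·ω_arm = 78  ⇒  ω_arm = 39/55
ω_out/ω_in = 39/55

39/55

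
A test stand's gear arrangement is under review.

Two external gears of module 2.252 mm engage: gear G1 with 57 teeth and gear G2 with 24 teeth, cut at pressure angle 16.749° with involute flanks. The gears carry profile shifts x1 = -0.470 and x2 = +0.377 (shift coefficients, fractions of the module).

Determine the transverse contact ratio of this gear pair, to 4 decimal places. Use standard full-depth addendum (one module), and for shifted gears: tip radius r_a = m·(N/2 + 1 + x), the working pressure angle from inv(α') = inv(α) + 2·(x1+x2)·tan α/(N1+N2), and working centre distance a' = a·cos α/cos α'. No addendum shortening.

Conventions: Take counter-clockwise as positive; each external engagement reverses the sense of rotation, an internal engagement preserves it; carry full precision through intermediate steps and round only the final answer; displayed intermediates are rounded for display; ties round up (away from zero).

topology: single-mesh involute geometry — m = 2.252, 57T/24T pair
base radii: r_b1 = 61.459168, r_b2 = 25.877544
tip radii: r_a1 = 65.375560, r_a2 = 30.125004
inv(α') = inv(16.749°) + 2·(-0.470+0.377)·tan α/(57+24) = 0.00793055  ⇒  α' = 16.29916°
a' = a·cos α / cos α' = 91.2060·cos 16.749°/cos 16.29916° = 90.993808
action lengths: √(r_a1²−r_b1²) = 22.287542, √(r_a2²−r_b2²) = 15.422988
base pitch p_b = π·m·cos α = 6.774725
CR = (22.287542 + 15.422988 − 90.993808·sin 16.29916°)/6.774725 = 1.796807
contact ratio ≈ 1.7968

1.7968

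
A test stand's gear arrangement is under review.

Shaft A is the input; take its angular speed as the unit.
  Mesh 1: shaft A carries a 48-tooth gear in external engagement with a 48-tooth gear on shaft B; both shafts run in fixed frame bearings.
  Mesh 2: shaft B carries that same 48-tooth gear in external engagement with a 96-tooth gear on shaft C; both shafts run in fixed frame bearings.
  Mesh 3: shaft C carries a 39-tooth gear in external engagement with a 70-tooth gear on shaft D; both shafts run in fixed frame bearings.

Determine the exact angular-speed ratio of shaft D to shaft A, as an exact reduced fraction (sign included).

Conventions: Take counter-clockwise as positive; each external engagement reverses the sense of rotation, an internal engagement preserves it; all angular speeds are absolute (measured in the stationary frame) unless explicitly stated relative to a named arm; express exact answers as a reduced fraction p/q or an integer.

-39/140

class = fixed-axis compound train [3 meshes; 3 ratios multiply, 3 sense flips]
mesh 1 [48T→48T]: running ratio 1, sense −
mesh 2 [48T→96T]: running ratio 1/2, sense +
mesh 3 [39T→70T]: running ratio 39/140, sense −
ω_out/ω_in = -39/140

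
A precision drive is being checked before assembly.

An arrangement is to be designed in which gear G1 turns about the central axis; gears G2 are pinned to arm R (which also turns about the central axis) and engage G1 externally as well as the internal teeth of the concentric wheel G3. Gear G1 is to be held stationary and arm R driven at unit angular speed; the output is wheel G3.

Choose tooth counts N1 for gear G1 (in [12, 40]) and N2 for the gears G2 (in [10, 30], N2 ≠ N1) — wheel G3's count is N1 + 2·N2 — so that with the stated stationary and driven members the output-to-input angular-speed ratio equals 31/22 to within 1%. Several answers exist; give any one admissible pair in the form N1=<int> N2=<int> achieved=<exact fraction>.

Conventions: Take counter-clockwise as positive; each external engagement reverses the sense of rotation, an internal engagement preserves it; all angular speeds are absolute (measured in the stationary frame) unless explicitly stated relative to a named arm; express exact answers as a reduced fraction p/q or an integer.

topology: planetary set — design target 31/22, arm = carrier (Willis)
Willis with ω_sun = 0: ω_ring/ω_arm = (N1+N3)/N3; set equal to 31/22  ⇒  N3/N1 = 1/(31/22 − 1) = 22/9
N3 = N1 + 2·N2  ⇒  N2/N1 = (N3/N1 − 1)/2 = (22/9 − 1)/2 = 13/18
smallest multiple with N1 ≥ 12 and N2 ≥ 10: k = 1  ⇒  N1 = 1·18 = 18, N2 = 1·13 = 13 (N1 ≤ 40, N2 ≤ 30, N2 ≠ N1 ✓), N3 = 18 + 2·13 = 44
check: (N1+N3)/N3 with N1 = 18, N3 = 44 gives 31/22; |achieved − target| = 0 ≤ 31/2200 ✓

N1=18 N2=13 achieved=31/22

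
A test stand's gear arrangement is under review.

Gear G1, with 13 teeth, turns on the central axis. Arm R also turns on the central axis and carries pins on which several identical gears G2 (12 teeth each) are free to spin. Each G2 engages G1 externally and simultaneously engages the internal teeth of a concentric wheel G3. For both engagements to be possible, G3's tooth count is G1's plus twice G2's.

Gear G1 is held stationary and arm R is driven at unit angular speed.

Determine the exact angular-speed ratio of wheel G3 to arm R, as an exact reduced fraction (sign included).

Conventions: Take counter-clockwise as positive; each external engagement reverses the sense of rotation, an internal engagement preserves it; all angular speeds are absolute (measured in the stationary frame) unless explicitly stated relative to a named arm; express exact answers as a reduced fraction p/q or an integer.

50/37

topology: planetary set — G1 13T / G2 12T / G3 37T, arm = carrier (Willis)
ring teeth: 13 + 2·12 = 37
13(ω_sun−ω_arm) = −37(ω_ring−ω_arm),  ω_sun = 0, ω_arm = 1
ω_ring = 1 − (13/37)(0−1) = 50/37
ω_out/ω_in = 50/37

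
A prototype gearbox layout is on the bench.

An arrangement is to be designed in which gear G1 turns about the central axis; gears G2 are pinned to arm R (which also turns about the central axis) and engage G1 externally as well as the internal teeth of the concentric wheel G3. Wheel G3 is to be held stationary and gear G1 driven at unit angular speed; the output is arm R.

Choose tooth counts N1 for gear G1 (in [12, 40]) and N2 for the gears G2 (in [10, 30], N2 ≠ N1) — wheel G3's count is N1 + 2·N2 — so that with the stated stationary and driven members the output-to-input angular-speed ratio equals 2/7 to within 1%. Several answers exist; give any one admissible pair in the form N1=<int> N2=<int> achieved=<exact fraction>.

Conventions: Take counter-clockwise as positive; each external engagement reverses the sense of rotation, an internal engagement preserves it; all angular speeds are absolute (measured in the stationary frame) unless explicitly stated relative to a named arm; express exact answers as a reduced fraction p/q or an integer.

class = planetary set [ratio 2/7 wanted; Willis about the carrier]
Willis with ω_ring = 0: ω_arm/ω_sun = N1/(N1+N3); set equal to 2/7  ⇒  N3/N1 = 1/(2/7) − 1 = 5/2
N3 = N1 + 2·N2  ⇒  N2/N1 = (N3/N1 − 1)/2 = (5/2 − 1)/2 = 3/4
smallest multiple with N1 ≥ 12 and N2 ≥ 10: k = 4  ⇒  N1 = 4·4 = 16, N2 = 4·3 = 12 (N1 ≤ 40, N2 ≤ 30, N2 ≠ N1 ✓), N3 = 16 + 2·12 = 40
check: N1/(N1+N3) with N1 = 16, N3 = 40 gives 2/7; |achieved − target| = 0 ≤ 1/350 ✓

N1=16 N2=12 achieved=2/7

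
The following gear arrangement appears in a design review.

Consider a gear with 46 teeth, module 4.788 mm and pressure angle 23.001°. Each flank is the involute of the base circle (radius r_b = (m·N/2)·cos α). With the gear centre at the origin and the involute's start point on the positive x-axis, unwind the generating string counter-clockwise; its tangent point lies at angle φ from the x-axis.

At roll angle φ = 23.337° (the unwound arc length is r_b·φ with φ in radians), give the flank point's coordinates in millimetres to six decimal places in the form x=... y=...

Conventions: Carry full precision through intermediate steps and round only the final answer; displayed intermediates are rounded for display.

class = single-mesh tooth geometry [base-circle involute, m = 4.788, 46T]
pitch radius r_p = m·N/2 = 4.788·46/2 = 110.124000
base radius r_b = r_p·cos α = 110.124000·cos 23.001° = 101.368925
roll angle φ = 23.337° = 0.40730749 rad
x = r_b·(cos φ + φ·sin φ) = 109.431906
y = r_b·(sin φ − φ·cos φ) = 2.245581

x=109.431906 y=2.245581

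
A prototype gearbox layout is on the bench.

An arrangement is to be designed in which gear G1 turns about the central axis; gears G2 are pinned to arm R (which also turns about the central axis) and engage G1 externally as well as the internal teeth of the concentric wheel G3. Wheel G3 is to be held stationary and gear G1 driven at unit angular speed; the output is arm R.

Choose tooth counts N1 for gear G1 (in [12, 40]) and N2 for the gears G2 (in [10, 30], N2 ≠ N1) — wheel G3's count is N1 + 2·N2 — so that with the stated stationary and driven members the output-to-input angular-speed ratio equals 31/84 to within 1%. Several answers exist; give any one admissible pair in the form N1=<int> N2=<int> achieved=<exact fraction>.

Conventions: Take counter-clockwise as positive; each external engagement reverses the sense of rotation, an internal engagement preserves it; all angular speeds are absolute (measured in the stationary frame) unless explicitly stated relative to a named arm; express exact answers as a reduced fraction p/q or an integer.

N1=31 N2=11 achieved=31/84

class = planetary set [ratio 31/84 wanted; Willis about the carrier]
Willis with ω_ring = 0: ω_arm/ω_sun = N1/(N1+N3); set equal to 31/84  ⇒  N3/N1 = 1/(31/84) − 1 = 53/31
N3 = N1 + 2·N2  ⇒  N2/N1 = (N3/N1 − 1)/2 = (53/31 − 1)/2 = 11/31
smallest multiple with N1 ≥ 12 and N2 ≥ 10: k = 1  ⇒  N1 = 1·31 = 31, N2 = 1·11 = 11 (N1 ≤ 40, N2 ≤ 30, N2 ≠ N1 ✓), N3 = 31 + 2·11 = 53
check: N1/(N1+N3) with N1 = 31, N3 = 53 gives 31/84; |achieved − target| = 0 ≤ 31/8400 ✓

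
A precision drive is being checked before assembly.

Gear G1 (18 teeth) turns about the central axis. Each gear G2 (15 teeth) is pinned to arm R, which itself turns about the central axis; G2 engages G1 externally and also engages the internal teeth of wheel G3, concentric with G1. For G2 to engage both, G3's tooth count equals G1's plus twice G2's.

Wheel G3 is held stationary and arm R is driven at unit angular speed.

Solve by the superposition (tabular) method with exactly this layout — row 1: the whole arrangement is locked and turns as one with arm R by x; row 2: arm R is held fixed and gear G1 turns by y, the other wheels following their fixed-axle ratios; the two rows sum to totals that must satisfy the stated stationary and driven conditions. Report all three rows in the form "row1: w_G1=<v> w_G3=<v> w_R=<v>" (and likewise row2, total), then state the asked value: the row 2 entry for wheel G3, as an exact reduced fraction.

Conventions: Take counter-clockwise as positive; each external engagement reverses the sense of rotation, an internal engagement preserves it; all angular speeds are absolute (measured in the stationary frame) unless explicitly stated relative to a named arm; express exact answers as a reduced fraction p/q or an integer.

row1: w_G1=1 w_G3=1 w_R=1
row2: w_G1=8/3 w_G3=-1 w_R=0
total: w_G1=11/3 w_G3=0 w_R=1
asked value: -1

recognized (axles ride arm R): planetary set, 18/15/48 teeth
row 1: whole set turns with the arm by x
row 2 (arm held, sun turns y): ω_ring = −(18/48)·y, ω_arm = 0
boundary: total ω_ring = x − (18/48)·y = 0 and total ω_arm = x = 1  ⇒  y = 8/3, x = 1
row 2 ring = −(18/48)·8/3 = -1
totals (row 1 + row 2): sun 1 + 8/3 = 11/3, ring 1 + (-1) = 0, arm 1 + 0 = 1
asked cell (row2, ring) = -1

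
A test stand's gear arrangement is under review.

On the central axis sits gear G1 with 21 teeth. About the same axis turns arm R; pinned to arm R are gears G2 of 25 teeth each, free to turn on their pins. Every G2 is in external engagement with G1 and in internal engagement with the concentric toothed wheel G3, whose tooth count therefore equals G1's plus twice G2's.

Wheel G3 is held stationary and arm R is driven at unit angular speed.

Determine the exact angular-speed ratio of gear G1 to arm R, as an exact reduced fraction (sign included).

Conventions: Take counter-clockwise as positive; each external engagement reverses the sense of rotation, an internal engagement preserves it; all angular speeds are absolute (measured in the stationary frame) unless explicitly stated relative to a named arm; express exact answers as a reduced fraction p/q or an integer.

92/21

planetary set (21T centre, 25T on arm, 71T internal) — Willis relation
ring teeth: 21 + 2·25 = 71
21(ω_sun−ω_arm) = −71(ω_ring−ω_arm),  ω_ring = 0, ω_arm = 1
ω_sun = 1 − (71/21)(0−1) = 92/21
ω_out/ω_in = 92/21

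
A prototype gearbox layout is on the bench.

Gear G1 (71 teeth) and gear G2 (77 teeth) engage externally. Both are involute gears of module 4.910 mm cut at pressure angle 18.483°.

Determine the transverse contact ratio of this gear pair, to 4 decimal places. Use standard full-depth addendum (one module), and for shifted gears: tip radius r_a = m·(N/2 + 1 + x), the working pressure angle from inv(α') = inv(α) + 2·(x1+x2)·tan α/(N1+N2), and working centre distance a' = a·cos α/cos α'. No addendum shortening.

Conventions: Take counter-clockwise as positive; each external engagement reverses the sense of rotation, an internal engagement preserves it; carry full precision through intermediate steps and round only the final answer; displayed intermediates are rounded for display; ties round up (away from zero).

1.9132

single-mesh involute tooth geometry (71T engaging 77T at module 4.910)
base radii: r_b1 = 165.313958, r_b2 = 179.284151
tip radii: r_a1 = 179.215000, r_a2 = 193.945000
no profile shift: α' = α, a' = a
action lengths: √(r_a1²−r_b1²) = 69.204853, √(r_a2²−r_b2²) = 73.971996
base pitch p_b = π·m·cos α = 14.629553
CR = (69.204853 + 73.971996 − 363.340000·sin 18.48300°)/14.629553 = 1.913224
contact ratio ≈ 1.9132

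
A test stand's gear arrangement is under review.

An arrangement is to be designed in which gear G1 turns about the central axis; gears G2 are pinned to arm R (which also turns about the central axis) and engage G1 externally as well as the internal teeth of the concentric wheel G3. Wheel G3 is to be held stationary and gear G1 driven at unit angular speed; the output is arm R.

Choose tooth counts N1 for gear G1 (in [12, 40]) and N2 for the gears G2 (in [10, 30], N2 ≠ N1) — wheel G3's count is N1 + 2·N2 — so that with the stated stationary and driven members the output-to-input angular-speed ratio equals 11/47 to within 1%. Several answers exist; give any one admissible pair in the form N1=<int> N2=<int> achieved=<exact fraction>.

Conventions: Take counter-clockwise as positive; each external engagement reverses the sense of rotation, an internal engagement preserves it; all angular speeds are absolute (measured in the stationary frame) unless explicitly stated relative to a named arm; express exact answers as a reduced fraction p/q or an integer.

topology: planetary set — design target 11/47, arm = carrier (Willis)
Willis with ω_ring = 0: ω_arm/ω_sun = N1/(N1+N3); set equal to 11/47  ⇒  N3/N1 = 1/(11/47) − 1 = 36/11
N3 = N1 + 2·N2  ⇒  N2/N1 = (N3/N1 − 1)/2 = (36/11 − 1)/2 = 25/22
smallest multiple with N1 ≥ 12 and N2 ≥ 10: k = 1  ⇒  N1 = 1·22 = 22, N2 = 1·25 = 25 (N1 ≤ 40, N2 ≤ 30, N2 ≠ N1 ✓), N3 = 22 + 2·25 = 72
check: N1/(N1+N3) with N1 = 22, N3 = 72 gives 11/47; |achieved − target| = 0 ≤ 11/4700 ✓

N1=22 N2=25 achieved=11/47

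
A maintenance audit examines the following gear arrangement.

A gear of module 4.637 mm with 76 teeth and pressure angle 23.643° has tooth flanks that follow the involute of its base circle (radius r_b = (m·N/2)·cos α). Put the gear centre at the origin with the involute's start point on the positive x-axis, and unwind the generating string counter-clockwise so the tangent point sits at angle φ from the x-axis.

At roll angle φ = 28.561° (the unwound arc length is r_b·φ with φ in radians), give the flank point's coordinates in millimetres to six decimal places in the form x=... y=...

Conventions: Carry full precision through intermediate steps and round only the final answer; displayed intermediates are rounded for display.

single-mesh involute tooth geometry (76T wheel at module 4.637)
pitch radius r_p = m·N/2 = 4.637·76/2 = 176.206000
base radius r_b = r_p·cos α = 176.206000·cos 23.643° = 161.415623
roll angle φ = 28.561° = 0.49848349 rad
x = r_b·(cos φ + φ·sin φ) = 180.241629
y = r_b·(sin φ − φ·cos φ) = 6.500495

x=180.241629 y=6.500495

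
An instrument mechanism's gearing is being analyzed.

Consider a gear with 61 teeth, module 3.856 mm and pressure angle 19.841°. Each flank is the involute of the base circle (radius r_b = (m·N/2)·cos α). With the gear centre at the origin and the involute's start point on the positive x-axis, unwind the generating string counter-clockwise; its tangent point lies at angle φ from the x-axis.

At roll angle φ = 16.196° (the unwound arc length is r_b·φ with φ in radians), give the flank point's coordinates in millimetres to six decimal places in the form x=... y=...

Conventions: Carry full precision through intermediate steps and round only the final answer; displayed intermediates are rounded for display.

x=114.958441 y=0.826265

class = single-mesh tooth geometry [base-circle involute, m = 3.856, 61T]
pitch radius r_p = m·N/2 = 3.856·61/2 = 117.608000
base radius r_b = r_p·cos α = 117.608000·cos 19.841° = 110.626569
roll angle φ = 16.196° = 0.28267353 rad
x = r_b·(cos φ + φ·sin φ) = 114.958441
y = r_b·(sin φ − φ·cos φ) = 0.826265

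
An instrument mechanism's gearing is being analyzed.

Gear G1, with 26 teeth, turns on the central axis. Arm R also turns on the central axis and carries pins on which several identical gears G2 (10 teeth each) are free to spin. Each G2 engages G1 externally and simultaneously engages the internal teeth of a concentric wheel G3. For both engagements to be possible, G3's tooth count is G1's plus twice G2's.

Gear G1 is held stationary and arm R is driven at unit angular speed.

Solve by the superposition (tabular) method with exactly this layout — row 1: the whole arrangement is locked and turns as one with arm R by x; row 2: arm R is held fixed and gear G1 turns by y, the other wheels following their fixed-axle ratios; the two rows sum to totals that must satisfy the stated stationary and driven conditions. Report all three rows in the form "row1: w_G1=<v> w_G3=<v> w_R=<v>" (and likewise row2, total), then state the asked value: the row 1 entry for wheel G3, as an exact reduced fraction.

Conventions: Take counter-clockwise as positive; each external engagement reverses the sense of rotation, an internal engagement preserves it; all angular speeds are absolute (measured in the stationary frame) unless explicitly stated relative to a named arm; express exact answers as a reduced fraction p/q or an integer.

topology: planetary set — G1 26T / G2 10T / G3 46T, arm = carrier (Willis)
row 1 — lock + rotate with arm: ω_sun = ω_ring = ω_arm = x
row 2 (arm held, sun turns y): ω_ring = −(26/46)·y, ω_arm = 0
boundary: total ω_sun = x + y = 0 and total ω_arm = x = 1  ⇒  y = -1, x = 1
row 2 ring = −(26/46)·(-1) = 13/23
totals (row 1 + row 2): sun 1 + (-1) = 0, ring 1 + 13/23 = 36/23, arm 1 + 0 = 1
asked cell (row1, ring) = 1

row1: w_G1=1 w_G3=1 w_R=1
row2: w_G1=-1 w_G3=13/23 w_R=0
total: w_G1=0 w_G3=36/23 w_R=1
asked value: 1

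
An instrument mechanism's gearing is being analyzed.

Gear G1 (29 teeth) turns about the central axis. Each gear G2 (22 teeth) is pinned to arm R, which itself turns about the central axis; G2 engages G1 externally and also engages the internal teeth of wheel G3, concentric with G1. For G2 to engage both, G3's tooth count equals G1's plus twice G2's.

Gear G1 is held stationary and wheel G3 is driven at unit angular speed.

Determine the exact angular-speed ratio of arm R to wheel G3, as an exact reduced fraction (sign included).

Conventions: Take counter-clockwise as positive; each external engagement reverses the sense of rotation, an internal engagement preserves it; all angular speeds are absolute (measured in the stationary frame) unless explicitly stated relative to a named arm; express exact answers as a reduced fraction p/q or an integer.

topology: planetary set — G1 29T / G2 22T / G3 73T, arm = carrier (Willis)
ring teeth: 29 + 2·22 = 73
29(ω_sun−ω_arm) = −73(ω_ring−ω_arm),  ω_sun = 0, ω_ring = 1
29(0−ω_arm) = −73(1−ω_arm)  ⇒  102·ω_arm = 73  ⇒  ω_arm = 73/102
ω_out/ω_in = 73/102

73/102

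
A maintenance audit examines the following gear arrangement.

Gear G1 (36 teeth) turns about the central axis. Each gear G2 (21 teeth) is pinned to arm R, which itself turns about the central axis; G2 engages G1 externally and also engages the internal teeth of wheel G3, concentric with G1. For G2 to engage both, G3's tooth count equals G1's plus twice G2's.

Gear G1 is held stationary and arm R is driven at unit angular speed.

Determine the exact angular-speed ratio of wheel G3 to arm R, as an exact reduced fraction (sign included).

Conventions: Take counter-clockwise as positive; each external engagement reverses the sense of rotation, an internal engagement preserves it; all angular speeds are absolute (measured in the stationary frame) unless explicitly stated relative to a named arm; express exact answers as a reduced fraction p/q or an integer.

19/13

topology: planetary set — G1 36T / G2 21T / G3 78T, arm = carrier (Willis)
ring teeth: 36 + 2·21 = 78
36(ω_sun−ω_arm) = −78(ω_ring−ω_arm),  ω_sun = 0, ω_arm = 1
ω_ring = 1 − (36/78)(0−1) = 19/13
ω_out/ω_in = 19/13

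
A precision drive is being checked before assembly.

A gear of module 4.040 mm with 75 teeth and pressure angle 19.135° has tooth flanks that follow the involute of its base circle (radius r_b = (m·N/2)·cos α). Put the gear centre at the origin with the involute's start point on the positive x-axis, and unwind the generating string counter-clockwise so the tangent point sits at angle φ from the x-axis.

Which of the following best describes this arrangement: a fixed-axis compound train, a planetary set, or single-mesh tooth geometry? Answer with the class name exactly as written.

class = single-mesh tooth geometry [base-circle involute, m = 4.040, 75T]
classification: single-mesh tooth geometry

single-mesh tooth geometry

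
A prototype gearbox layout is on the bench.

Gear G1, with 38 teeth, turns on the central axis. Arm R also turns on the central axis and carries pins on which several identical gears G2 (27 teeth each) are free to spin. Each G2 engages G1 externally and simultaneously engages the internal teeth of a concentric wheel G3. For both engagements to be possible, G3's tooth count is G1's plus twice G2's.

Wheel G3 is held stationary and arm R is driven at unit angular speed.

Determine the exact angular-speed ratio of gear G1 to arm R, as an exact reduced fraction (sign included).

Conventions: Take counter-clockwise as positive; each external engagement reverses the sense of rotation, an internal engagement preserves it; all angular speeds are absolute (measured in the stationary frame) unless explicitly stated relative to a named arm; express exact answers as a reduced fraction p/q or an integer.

recognized (axles ride arm R): planetary set, 38/27/92 teeth
ring teeth: 38 + 2·27 = 92
38(ω_sun−ω_arm) = −92(ω_ring−ω_arm),  ω_ring = 0, ω_arm = 1
ω_sun = 1 − (92/38)(0−1) = 65/19
ω_out/ω_in = 65/19

65/19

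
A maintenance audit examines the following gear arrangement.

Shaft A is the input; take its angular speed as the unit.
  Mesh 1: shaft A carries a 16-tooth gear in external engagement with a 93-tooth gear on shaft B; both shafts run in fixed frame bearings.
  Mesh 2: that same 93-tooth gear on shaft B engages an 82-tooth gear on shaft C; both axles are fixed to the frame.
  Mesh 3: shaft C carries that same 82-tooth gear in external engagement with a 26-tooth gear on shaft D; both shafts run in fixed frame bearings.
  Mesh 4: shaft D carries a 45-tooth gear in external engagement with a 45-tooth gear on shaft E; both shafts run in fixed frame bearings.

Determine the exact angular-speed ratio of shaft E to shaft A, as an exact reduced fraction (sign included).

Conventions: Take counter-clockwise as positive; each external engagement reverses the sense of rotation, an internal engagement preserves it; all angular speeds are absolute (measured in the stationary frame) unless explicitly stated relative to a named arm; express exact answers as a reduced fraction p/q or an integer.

8/13

class = fixed-axis compound train [4 meshes; 4 ratios multiply, 4 sense flips]
mesh 1 [16T→93T]: running ratio 16/93, sense −
mesh 2 [93T→82T]: running ratio 8/41, sense +
mesh 3 [82T→26T]: running ratio 8/13, sense −
mesh 4 [45T→45T]: running ratio 8/13, sense +
ω_out/ω_in = 8/13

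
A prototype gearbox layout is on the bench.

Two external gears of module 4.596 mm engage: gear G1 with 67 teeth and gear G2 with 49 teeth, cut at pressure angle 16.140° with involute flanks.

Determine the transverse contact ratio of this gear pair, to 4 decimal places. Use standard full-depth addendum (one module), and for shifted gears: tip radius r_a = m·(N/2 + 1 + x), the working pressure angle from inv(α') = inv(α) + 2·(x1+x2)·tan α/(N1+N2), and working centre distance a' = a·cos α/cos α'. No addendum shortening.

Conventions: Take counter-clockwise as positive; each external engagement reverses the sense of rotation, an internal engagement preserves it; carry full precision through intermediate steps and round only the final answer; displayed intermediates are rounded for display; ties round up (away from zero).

2.0324

topology: single-mesh involute geometry — m = 4.596, 67T/49T pair
base radii: r_b1 = 147.897479, r_b2 = 108.163828
tip radii: r_a1 = 158.562000, r_a2 = 117.198000
no profile shift: α' = α, a' = a
action lengths: √(r_a1²−r_b1²) = 57.168554, √(r_a2²−r_b2²) = 45.121586
base pitch p_b = π·m·cos α = 13.869661
CR = (57.168554 + 45.121586 − 266.568000·sin 16.14000°)/13.869661 = 2.032360
contact ratio ≈ 2.0324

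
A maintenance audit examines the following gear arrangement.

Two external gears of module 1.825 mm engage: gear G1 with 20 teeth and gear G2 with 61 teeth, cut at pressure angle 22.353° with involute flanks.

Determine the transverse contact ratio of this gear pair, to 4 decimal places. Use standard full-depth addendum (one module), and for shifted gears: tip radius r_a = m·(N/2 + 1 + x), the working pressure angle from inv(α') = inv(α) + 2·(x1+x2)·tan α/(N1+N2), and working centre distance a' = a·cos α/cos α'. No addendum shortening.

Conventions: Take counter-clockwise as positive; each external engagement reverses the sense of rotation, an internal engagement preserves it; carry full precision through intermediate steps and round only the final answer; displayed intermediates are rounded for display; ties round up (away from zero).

1.5736

class = single-mesh tooth geometry [involute pair 20T × 61T, m = 1.825]
base radii: r_b1 = 16.878664, r_b2 = 51.479926
tip radii: r_a1 = 20.075000, r_a2 = 57.487500
no profile shift: α' = α, a' = a
action lengths: √(r_a1²−r_b1²) = 10.868133, √(r_a2²−r_b2²) = 25.585736
base pitch p_b = π·m·cos α = 5.302589
CR = (10.868133 + 25.585736 − 73.912500·sin 22.35300°)/5.302589 = 1.573584
contact ratio ≈ 1.5736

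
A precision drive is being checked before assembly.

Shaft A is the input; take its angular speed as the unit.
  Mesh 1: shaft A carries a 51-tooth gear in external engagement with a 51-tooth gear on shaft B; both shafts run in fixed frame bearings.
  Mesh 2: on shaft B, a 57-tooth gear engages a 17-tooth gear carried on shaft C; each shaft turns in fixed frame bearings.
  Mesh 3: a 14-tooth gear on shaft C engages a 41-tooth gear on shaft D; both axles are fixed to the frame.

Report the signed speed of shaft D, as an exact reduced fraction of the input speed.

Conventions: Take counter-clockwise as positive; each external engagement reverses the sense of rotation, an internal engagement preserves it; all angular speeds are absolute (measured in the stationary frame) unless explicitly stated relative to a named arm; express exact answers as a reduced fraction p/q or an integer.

3-mesh fixed-axis compound train (all bearings frame-fixed)
mesh 1 [51T→51T]: |ω|/ω_in = 1×51/51 = 1, sense flips to −
mesh 2 [57T→17T]: |ω|/ω_in = 1×57/17 = 57/17, sense flips to +
mesh 3 [14T→41T]: |ω|/ω_in = (57/17)×14/41 = 798/697, sense flips to −
signed output speed (× input speed) = -798/697

-798/697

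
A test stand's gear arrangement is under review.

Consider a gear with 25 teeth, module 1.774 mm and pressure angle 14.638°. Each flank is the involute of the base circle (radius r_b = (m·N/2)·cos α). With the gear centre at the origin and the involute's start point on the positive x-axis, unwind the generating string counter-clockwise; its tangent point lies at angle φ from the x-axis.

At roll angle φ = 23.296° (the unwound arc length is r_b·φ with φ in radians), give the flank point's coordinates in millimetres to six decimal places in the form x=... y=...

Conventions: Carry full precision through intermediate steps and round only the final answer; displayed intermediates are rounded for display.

single-mesh involute tooth geometry (25T wheel at module 1.774)
pitch radius r_p = m·N/2 = 1.774·25/2 = 22.175000
base radius r_b = r_p·cos α = 22.175000·cos 14.638° = 21.455239
roll angle φ = 23.296° = 0.40659190 rad
x = r_b·(cos φ + φ·sin φ) = 23.156071
y = r_b·(sin φ − φ·cos φ) = 0.472815

x=23.156071 y=0.472815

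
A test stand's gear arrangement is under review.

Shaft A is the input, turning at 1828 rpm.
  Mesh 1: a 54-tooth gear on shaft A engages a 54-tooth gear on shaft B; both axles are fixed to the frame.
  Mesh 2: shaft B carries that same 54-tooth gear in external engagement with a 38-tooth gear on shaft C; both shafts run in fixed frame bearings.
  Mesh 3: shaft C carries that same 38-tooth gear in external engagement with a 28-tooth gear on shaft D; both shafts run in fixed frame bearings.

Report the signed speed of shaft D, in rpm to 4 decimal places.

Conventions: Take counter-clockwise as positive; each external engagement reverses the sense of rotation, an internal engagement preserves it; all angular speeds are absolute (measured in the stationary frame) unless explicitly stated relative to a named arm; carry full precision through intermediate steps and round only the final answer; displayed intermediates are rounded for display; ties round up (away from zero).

-3525.4286 rpm

3-mesh fixed-axis compound train (all bearings frame-fixed)
mesh 1 [54T→54T]: ω = 1828.0000×54/54 = 1828.0000 rpm, sense flips to −
mesh 2 [54T→38T]: ω = 1828.0000×54/38 = 2597.6842 rpm, sense flips to +
mesh 3 [38T→28T]: ω = 2597.6842×38/28 = 3525.4286 rpm, sense flips to −
signed output speed = -3525.4286 rpm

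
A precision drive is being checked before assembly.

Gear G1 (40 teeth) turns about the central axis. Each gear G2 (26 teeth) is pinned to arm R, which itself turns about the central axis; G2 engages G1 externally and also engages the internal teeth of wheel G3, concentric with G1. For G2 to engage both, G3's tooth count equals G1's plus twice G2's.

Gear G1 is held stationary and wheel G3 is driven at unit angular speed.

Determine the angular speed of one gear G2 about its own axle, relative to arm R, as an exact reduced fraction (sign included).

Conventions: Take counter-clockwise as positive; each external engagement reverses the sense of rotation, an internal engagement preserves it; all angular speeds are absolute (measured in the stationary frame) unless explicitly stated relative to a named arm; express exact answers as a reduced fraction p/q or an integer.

topology: planetary set — G1 40T / G2 26T / G3 92T, arm = carrier (Willis)
ring teeth: 40 + 2·26 = 92
40(ω_sun−ω_arm) = −92(ω_ring−ω_arm),  ω_sun = 0, ω_ring = 1
40(0−ω_arm) = −92(1−ω_arm)  ⇒  132·ω_arm = 92  ⇒  ω_arm = 23/33
sun–planet mesh: 40·(0−23/33) = −26·(ω_p−ω_arm)  ⇒  ω_p−ω_arm = 460/429
exact speed ratio = 460/429

460/429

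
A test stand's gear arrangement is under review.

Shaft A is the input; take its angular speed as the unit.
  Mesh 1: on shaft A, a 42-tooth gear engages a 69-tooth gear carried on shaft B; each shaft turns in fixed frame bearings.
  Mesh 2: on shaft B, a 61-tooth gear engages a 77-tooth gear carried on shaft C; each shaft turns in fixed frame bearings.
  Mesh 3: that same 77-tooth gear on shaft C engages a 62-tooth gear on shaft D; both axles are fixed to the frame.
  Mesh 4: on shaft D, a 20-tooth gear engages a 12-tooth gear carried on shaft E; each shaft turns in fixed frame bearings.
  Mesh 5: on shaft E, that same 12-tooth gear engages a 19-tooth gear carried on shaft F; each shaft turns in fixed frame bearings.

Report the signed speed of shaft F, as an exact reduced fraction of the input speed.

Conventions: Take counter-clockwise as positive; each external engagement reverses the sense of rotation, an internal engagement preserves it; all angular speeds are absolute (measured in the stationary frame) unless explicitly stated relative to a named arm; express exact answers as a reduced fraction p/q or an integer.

-8540/13547

5-mesh fixed-axis compound train (all bearings frame-fixed)
mesh 1 [42T→69T]: |ω|/ω_in = 1×42/69 = 14/23, sense flips to −
mesh 2 [61T→77T]: |ω|/ω_in = (14/23)×61/77 = 122/253, sense flips to +
mesh 3 [77T→62T]: |ω|/ω_in = (122/253)×77/62 = 427/713, sense flips to −
mesh 4 [20T→12T]: |ω|/ω_in = (427/713)×20/12 = 2135/2139, sense flips to +
mesh 5 [12T→19T]: |ω|/ω_in = (2135/2139)×12/19 = 8540/13547, sense flips to −
signed output speed (× input speed) = -8540/13547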